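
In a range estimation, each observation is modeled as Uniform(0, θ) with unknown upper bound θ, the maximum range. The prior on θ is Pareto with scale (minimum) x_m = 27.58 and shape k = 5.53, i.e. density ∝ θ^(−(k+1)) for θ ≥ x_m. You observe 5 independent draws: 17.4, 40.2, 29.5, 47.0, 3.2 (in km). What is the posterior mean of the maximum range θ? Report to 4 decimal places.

51.9318

A Pareto(scale x_m, shape k) prior on the upper bound θ of Uniform(0, θ) is conjugate: posterior is Pareto(max(x_m, max xᵢ), k + n).
Sample maximum = 47.0; prior scale x_m = 27.58 → posterior scale = max = 47.00.
Posterior shape = 5.53 + 5 = 10.53.
E[θ|data] = k·x_m/(k−1) = 10.53·47.00/9.53 = 51.9318.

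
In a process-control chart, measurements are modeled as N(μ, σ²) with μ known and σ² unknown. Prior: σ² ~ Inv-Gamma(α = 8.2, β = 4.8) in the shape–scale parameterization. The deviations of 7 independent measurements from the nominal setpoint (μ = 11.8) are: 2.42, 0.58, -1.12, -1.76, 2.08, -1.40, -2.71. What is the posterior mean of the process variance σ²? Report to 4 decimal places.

1.5783

With known mean μ and an Inverse-Gamma(α, β) prior on σ², the Normal likelihood is conjugate: posterior is Inv-Gamma(α + n/2, β + Σ(xᵢ−μ)²/2).
Σ(xᵢ−μ)² = (2.42)² + (0.58)² + (-1.12)² + (-1.76)² + (2.08)² + (-1.40)² + (-2.71)² = 24.1753.
Posterior: Inv-Gamma(8.2 + 7/2, 4.8 + 24.1753/2) = Inv-Gamma(11.70, 16.88765).
E[σ²|data] = β/(α−1) = 16.88765/10.70 = 1.5783.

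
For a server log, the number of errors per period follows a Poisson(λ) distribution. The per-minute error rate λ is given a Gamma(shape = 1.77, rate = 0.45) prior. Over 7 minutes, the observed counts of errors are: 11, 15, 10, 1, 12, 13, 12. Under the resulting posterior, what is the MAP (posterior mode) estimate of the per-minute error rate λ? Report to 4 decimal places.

With a Gamma(shape α, rate β) prior, the Poisson likelihood is conjugate: the posterior is Gamma(α + ΣXᵢ, β + n).
Sum of counts S = 74 over n = 7 minutes.
Posterior: Gamma(α+S, β+n) = Gamma(1.77+74, 0.45+7) = Gamma(75.77, 7.45).
Mode of Gamma(α,β) for α≥1 is (α−1)/β = 74.77/7.45 = 10.0362.

10.0362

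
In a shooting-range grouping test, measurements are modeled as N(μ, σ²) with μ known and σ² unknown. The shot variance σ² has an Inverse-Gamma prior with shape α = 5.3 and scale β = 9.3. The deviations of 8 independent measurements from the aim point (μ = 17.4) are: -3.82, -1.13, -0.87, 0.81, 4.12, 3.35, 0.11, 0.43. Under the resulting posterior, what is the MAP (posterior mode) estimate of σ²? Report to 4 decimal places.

3.1202

With known mean μ and an Inverse-Gamma(α, β) prior on σ², the Normal likelihood is conjugate: posterior is Inv-Gamma(α + n/2, β + Σ(xᵢ−μ)²/2).
Σ(xᵢ−μ)² = (-3.82)² + (-1.13)² + (-0.87)² + (0.81)² + (4.12)² + (3.35)² + (0.11)² + (0.43)² = 45.6762.
Posterior: Inv-Gamma(5.3 + 8/2, 9.3 + 45.6762/2) = Inv-Gamma(9.30, 32.13810).
Mode = β/(α+1) = 32.13810/10.30 = 3.1202.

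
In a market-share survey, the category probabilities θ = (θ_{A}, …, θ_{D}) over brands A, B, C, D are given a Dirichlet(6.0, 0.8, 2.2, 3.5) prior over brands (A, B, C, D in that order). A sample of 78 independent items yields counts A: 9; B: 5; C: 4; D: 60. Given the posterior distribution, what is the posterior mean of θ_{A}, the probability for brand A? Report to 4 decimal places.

The Dirichlet prior is conjugate to the Multinomial likelihood: each posterior αⱼ = prior αⱼ + observed count nⱼ.
Posterior concentration: (15.0, 5.8, 6.2, 63.5), total = 90.5.
E[θ_{A}|data] = α_{A}/Σα = 15.0/90.5 = 0.1657.

0.1657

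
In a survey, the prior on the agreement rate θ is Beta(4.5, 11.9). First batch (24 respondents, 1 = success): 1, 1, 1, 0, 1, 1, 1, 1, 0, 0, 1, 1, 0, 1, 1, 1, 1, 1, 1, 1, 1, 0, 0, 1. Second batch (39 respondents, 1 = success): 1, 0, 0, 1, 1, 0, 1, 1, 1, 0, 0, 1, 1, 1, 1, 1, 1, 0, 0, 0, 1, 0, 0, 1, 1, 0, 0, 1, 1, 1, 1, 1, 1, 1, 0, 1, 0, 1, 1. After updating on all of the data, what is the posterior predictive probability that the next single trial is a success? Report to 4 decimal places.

The Beta prior is conjugate to a Binomial/Bernoulli likelihood; the update adds successes to α and failures to β.
After batch 1: Beta(4.5+18, 11.9+6) = Beta(22.5, 17.9).
After batch 2: Beta(22.5+25, 17.9+14) = Beta(47.5, 31.9).
For a single future Bernoulli trial, P(success | data) = α/(α+β) = 0.5982.

0.5982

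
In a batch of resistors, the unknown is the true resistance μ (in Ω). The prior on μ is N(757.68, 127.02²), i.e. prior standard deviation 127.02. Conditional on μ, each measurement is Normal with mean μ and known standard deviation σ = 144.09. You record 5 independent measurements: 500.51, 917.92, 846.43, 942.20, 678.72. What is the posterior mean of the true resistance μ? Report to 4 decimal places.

773.1695

For Normal data with known variance σ², a Normal(μ₀, σ₀²) prior on μ is conjugate. Posterior precision = 1/σ₀² + n/σ²; posterior mean is the precision-weighted average of μ₀ and x̄.
Σxᵢ = 500.51 + 917.92 + 846.43 + 942.20 + 678.72 = 3885.78, so n·x̄ = 3885.78.
σ₀² = 127.02² = 16134.0804, σ² = 144.09² = 20761.9281; σ² + n·σ₀² = 20761.9281 + 5·16134.0804 = 101432.3301.
Posterior mean = (μ₀/σ₀² + n·x̄/σ²)/(1/σ₀² + n/σ²) = (σ²·μ₀ + σ₀²·n·x̄)/(σ² + n·σ₀²) = (20761.9281·757.68 + 16134.0804·3885.78)/101432.3301 = 78424384.61952/101432.3301 = 773.1695.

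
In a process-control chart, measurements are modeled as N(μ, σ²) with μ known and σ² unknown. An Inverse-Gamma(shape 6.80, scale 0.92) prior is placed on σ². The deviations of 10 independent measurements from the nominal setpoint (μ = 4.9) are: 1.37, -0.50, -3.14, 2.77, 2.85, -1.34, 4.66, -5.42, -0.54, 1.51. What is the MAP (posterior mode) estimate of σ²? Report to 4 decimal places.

With known mean μ and an Inverse-Gamma(α, β) prior on σ², the Normal likelihood is conjugate: posterior is Inv-Gamma(α + n/2, β + Σ(xᵢ−μ)²/2).
Σ(xᵢ−μ)² = (1.37)² + (-0.50)² + (-3.14)² + (2.77)² + (2.85)² + (-1.34)² + (4.66)² + (-5.42)² + (-0.54)² + (1.51)² = 83.2412.
Posterior: Inv-Gamma(6.80 + 10/2, 0.92 + 83.2412/2) = Inv-Gamma(11.80, 42.54060).
Mode = β/(α+1) = 42.54060/12.80 = 3.3235.

3.3235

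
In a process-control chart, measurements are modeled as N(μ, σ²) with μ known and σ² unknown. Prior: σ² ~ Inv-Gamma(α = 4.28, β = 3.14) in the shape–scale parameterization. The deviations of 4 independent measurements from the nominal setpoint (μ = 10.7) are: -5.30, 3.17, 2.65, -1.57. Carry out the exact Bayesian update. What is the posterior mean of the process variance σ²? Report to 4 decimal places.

With known mean μ and an Inverse-Gamma(α, β) prior on σ², the Normal likelihood is conjugate: posterior is Inv-Gamma(α + n/2, β + Σ(xᵢ−μ)²/2).
Σ(xᵢ−μ)² = (-5.30)² + (3.17)² + (2.65)² + (-1.57)² = 47.6263.
Posterior: Inv-Gamma(4.28 + 4/2, 3.14 + 47.6263/2) = Inv-Gamma(6.28, 26.95315).
E[σ²|data] = β/(α−1) = 26.95315/5.28 = 5.1048.

5.1048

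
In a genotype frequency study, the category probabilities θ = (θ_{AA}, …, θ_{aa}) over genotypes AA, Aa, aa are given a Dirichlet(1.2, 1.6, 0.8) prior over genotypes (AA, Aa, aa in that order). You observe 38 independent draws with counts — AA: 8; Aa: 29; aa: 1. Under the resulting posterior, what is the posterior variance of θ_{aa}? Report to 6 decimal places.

0.000972

The Dirichlet prior is conjugate to the Multinomial likelihood: each posterior αⱼ = prior αⱼ + observed count nⱼ.
Posterior concentration: (9.2, 30.6, 1.8), total = 41.6.
Var[θ_j] = α_j(Σα−α_j)/((Σα)²(Σα+1)) = 1.8·39.8/(41.6²·42.6) = 0.000972.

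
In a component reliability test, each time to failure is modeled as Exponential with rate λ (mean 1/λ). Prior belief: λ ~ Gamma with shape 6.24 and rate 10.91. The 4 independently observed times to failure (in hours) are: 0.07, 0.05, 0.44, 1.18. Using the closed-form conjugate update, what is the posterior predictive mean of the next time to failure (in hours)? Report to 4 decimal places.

1.3690

With a Gamma(shape α, rate β) prior on the exponential rate λ, the posterior after n observations with total T = Σxᵢ is Gamma(α+n, β+T).
Sum of observations T = 1.74 hours; n = 4.
Posterior: Gamma(6.24+4, 10.91+1.74) = Gamma(10.24, 12.65).
The predictive distribution for the next observation is Lomax; its mean is β/(α−1) = 12.65/9.24 = 1.3690.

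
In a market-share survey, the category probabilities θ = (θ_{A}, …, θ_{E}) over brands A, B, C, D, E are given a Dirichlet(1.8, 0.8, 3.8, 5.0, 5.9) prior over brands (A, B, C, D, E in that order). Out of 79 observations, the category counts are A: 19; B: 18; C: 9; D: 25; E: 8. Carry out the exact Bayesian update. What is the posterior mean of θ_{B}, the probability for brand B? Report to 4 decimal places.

0.1952

The Dirichlet prior is conjugate to the Multinomial likelihood: each posterior αⱼ = prior αⱼ + observed count nⱼ.
Posterior concentration: (20.8, 18.8, 12.8, 30.0, 13.9), total = 96.3.
E[θ_{B}|data] = α_{B}/Σα = 18.8/96.3 = 0.1952.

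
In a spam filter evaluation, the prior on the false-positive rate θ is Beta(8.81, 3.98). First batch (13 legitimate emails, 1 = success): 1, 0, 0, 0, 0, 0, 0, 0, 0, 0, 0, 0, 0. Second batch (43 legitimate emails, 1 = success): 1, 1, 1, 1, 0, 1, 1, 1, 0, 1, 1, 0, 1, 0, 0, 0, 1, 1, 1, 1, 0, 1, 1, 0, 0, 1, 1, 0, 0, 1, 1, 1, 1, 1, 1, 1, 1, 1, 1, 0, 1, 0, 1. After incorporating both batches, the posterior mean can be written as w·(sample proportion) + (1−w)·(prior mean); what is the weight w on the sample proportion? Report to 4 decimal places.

The Beta prior is conjugate to a Binomial/Bernoulli likelihood; the update adds successes to α and failures to β.
Total number of legitimate emails: n = 13 + 43 = 56.
Posterior mean = (α₀+k)/(α₀+β₀+n) = [n/(α₀+β₀+n)]·(k/n) + [(α₀+β₀)/(α₀+β₀+n)]·α₀/(α₀+β₀), so only n and the prior enter the weight.
The weight on the data is w = n/(α₀+β₀+n) = 56/(8.81+3.98+56) = 56/68.79 = 0.8141.

0.8141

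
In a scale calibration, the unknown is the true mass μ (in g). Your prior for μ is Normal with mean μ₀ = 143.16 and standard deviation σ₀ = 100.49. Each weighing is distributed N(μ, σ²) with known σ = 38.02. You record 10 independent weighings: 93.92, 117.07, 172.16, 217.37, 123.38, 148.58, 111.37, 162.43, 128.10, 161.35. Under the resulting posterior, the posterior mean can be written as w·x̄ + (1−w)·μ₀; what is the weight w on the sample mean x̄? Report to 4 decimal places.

0.9859

For Normal data with known variance σ², a Normal(μ₀, σ₀²) prior on μ is conjugate. Posterior precision = 1/σ₀² + n/σ²; posterior mean is the precision-weighted average of μ₀ and x̄.
σ₀² = 100.49² = 10098.2401, σ² = 38.02² = 1445.5204. Prior precision 1/σ₀² = 1/10098.2401; data precision n/σ² = 10/1445.5204.
w = (n/σ²)/(1/σ₀² + n/σ²) = n·σ₀²/(σ² + n·σ₀²) = 10·10098.2401/(1445.5204 + 10·10098.2401) = 100982.401/102427.9214 = 0.9859.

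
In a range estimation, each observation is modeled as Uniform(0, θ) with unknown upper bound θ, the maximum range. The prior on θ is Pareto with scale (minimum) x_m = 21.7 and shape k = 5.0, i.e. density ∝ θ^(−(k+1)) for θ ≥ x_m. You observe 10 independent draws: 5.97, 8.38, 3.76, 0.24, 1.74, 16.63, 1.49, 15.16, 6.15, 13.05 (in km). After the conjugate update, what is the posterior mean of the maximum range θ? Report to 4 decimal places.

A Pareto(scale x_m, shape k) prior on the upper bound θ of Uniform(0, θ) is conjugate: posterior is Pareto(max(x_m, max xᵢ), k + n).
Sample maximum = 16.63; prior scale x_m = 21.7 → posterior scale = max = 21.70.
Posterior shape = 5.0 + 10 = 15.0.
E[θ|data] = k·x_m/(k−1) = 15.0·21.70/14.0 = 23.2500.

23.2500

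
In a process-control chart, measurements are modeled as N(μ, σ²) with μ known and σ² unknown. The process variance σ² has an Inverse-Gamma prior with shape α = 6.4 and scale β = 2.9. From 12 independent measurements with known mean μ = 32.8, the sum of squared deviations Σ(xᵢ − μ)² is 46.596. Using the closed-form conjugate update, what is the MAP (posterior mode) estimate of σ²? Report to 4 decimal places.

With known mean μ and an Inverse-Gamma(α, β) prior on σ², the Normal likelihood is conjugate: posterior is Inv-Gamma(α + n/2, β + Σ(xᵢ−μ)²/2).
Posterior: Inv-Gamma(6.4 + 12/2, 2.9 + 46.596/2) = Inv-Gamma(12.40, 26.1980).
Mode = β/(α+1) = 26.1980/13.40 = 1.9551.

1.9551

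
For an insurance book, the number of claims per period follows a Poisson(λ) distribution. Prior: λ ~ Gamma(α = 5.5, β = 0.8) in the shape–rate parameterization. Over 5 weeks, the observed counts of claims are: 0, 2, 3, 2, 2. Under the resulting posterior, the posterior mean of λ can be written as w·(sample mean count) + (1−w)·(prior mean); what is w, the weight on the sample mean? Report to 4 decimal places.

0.8621

With a Gamma(shape α, rate β) prior, the Poisson likelihood is conjugate: the posterior is Gamma(α + ΣXᵢ, β + n).
Posterior mean = (α₀+S)/(β₀+n) = [n/(β₀+n)]·(S/n) + [β₀/(β₀+n)]·(α₀/β₀), so only n and β₀ enter the weight.
Weight on data w = n/(β₀+n) = 5/(0.8+5) = 5/5.8 = 0.8621.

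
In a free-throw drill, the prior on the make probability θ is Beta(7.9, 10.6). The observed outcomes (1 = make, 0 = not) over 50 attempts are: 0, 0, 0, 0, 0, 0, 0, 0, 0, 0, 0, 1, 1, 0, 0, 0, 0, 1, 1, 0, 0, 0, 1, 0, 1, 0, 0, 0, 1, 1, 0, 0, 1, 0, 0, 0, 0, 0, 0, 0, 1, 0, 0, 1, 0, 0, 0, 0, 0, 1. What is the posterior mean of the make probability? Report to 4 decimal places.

The Beta prior is conjugate to a Binomial/Bernoulli likelihood; the update adds successes to α and failures to β.
Posterior: Beta(α+k, β+n−k) = Beta(7.9+12, 10.6+38) = Beta(19.9, 48.6).
Posterior mean = α/(α+β) = 19.9/68.5 = 0.2905.

0.2905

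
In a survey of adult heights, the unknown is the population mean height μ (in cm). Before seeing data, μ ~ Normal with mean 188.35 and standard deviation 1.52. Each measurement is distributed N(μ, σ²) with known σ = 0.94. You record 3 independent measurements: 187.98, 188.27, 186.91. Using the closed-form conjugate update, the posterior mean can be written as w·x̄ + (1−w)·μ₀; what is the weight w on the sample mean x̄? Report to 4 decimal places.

For Normal data with known variance σ², a Normal(μ₀, σ₀²) prior on μ is conjugate. Posterior precision = 1/σ₀² + n/σ²; posterior mean is the precision-weighted average of μ₀ and x̄.
σ₀² = 1.52² = 2.3104, σ² = 0.94² = 0.8836. Prior precision 1/σ₀² = 1/2.3104; data precision n/σ² = 3/0.8836.
w = (n/σ²)/(1/σ₀² + n/σ²) = n·σ₀²/(σ² + n·σ₀²) = 3·2.3104/(0.8836 + 3·2.3104) = 6.9312/7.8148 = 0.8869.

0.8869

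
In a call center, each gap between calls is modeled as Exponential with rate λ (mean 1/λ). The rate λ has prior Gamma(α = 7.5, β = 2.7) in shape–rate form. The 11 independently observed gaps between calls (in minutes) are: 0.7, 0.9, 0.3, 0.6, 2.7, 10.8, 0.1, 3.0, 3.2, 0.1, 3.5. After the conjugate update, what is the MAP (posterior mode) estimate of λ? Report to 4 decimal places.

0.6119

With a Gamma(shape α, rate β) prior on the exponential rate λ, the posterior after n observations with total T = Σxᵢ is Gamma(α+n, β+T).
Sum of observations T = 25.9 minutes; n = 11.
Posterior: Gamma(7.5+11, 2.7+25.9) = Gamma(18.5, 28.6).
Mode = (α−1)/β = 0.6119.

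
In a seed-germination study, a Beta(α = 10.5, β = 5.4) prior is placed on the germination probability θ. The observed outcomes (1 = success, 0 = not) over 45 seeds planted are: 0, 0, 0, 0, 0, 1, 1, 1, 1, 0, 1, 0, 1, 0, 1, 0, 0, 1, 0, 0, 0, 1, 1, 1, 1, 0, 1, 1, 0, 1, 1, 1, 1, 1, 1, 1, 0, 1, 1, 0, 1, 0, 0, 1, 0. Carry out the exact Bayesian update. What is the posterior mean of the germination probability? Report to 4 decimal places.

The Beta prior is conjugate to a Binomial/Bernoulli likelihood; the update adds successes to α and failures to β.
Posterior: Beta(α+k, β+n−k) = Beta(10.5+25, 5.4+20) = Beta(35.5, 25.4).
Posterior mean = α/(α+β) = 35.5/60.9 = 0.5829.

0.5829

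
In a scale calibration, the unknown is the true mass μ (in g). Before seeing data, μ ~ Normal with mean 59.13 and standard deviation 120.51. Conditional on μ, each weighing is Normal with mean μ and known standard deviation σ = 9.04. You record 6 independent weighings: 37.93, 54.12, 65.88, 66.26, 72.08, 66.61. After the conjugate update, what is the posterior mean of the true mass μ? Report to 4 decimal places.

For Normal data with known variance σ², a Normal(μ₀, σ₀²) prior on μ is conjugate. Posterior precision = 1/σ₀² + n/σ²; posterior mean is the precision-weighted average of μ₀ and x̄.
Σxᵢ = 37.93 + 54.12 + 65.88 + 66.26 + 72.08 + 66.61 = 362.88, so n·x̄ = 362.88.
σ₀² = 120.51² = 14522.6601, σ² = 9.04² = 81.7216; σ² + n·σ₀² = 81.7216 + 6·14522.6601 = 87217.6822.
Posterior mean = (μ₀/σ₀² + n·x̄/σ²)/(1/σ₀² + n/σ²) = (σ²·μ₀ + σ₀²·n·x̄)/(σ² + n·σ₀²) = (81.7216·59.13 + 14522.6601·362.88)/87217.6822 = 5274815.095296/87217.6822 = 60.4787.

60.4787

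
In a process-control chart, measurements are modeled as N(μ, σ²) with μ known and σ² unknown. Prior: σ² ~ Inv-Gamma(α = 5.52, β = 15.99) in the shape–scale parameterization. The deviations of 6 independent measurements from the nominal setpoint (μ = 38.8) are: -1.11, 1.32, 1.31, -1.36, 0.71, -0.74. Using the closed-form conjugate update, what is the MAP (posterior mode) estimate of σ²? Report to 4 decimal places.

2.0784

With known mean μ and an Inverse-Gamma(α, β) prior on σ², the Normal likelihood is conjugate: posterior is Inv-Gamma(α + n/2, β + Σ(xᵢ−μ)²/2).
Σ(xᵢ−μ)² = (-1.11)² + (1.32)² + (1.31)² + (-1.36)² + (0.71)² + (-0.74)² = 7.5919.
Posterior: Inv-Gamma(5.52 + 6/2, 15.99 + 7.5919/2) = Inv-Gamma(8.52, 19.78595).
Mode = β/(α+1) = 19.78595/9.52 = 2.0784.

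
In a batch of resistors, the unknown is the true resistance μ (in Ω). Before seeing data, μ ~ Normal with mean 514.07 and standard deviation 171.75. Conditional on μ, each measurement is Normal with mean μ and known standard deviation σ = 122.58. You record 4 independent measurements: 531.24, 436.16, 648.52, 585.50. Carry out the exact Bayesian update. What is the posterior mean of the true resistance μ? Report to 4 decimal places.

546.2562

For Normal data with known variance σ², a Normal(μ₀, σ₀²) prior on μ is conjugate. Posterior precision = 1/σ₀² + n/σ²; posterior mean is the precision-weighted average of μ₀ and x̄.
Σxᵢ = 531.24 + 436.16 + 648.52 + 585.50 = 2201.42, so n·x̄ = 2201.42.
σ₀² = 171.75² = 29498.0625, σ² = 122.58² = 15025.8564; σ² + n·σ₀² = 15025.8564 + 4·29498.0625 = 133018.1064.
Posterior mean = (μ₀/σ₀² + n·x̄/σ²)/(1/σ₀² + n/σ²) = (σ²·μ₀ + σ₀²·n·x̄)/(σ² + n·σ₀²) = (15025.8564·514.07 + 29498.0625·2201.42)/133018.1064 = 72661966.748298/133018.1064 = 546.2562.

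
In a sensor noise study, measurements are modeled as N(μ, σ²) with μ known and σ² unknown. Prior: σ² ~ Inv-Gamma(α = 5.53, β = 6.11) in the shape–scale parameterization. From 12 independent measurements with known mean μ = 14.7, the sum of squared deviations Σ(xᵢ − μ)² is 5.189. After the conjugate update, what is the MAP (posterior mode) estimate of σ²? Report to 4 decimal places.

0.6947

With known mean μ and an Inverse-Gamma(α, β) prior on σ², the Normal likelihood is conjugate: posterior is Inv-Gamma(α + n/2, β + Σ(xᵢ−μ)²/2).
Posterior: Inv-Gamma(5.53 + 12/2, 6.11 + 5.189/2) = Inv-Gamma(11.53, 8.7045).
Mode = β/(α+1) = 8.7045/12.53 = 0.6947.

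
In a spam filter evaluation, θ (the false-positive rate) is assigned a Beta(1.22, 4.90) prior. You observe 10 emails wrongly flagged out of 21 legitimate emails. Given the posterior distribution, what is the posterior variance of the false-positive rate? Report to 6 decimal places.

The Beta prior is conjugate to a Binomial/Bernoulli likelihood; the update adds successes to α and failures to β.
Posterior: Beta(α+k, β+n−k) = Beta(1.22+10, 4.90+11) = Beta(11.22, 15.90).
Var = αβ/((α+β)²(α+β+1)) = 11.22·15.90/(27.12²·28.12) = 0.008626.

0.008626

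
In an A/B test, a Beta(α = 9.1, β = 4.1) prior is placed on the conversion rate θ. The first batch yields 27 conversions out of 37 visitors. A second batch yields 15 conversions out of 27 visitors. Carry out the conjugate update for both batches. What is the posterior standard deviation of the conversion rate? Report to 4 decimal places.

The Beta prior is conjugate to a Binomial/Bernoulli likelihood; the update adds successes to α and failures to β.
After batch 1: Beta(9.1+27, 4.1+10) = Beta(36.1, 14.1).
After batch 2: Beta(36.1+15, 14.1+12) = Beta(51.1, 26.1).
Var = αβ/((α+β)²(α+β+1)) = 51.1·26.1/(77.2²·78.2) = 0.00286167; SD = √0.00286167 = 0.0535.

0.0535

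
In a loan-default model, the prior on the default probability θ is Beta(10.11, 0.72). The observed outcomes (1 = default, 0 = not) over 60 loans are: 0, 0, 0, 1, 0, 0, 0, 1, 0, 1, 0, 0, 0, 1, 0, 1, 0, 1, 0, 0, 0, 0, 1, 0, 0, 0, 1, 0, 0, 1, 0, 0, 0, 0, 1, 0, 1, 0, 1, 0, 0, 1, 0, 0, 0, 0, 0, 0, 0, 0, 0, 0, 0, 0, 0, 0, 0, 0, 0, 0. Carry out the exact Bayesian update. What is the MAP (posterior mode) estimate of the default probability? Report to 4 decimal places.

The Beta prior is conjugate to a Binomial/Bernoulli likelihood; the update adds successes to α and failures to β.
Posterior: Beta(α+k, β+n−k) = Beta(10.11+13, 0.72+47) = Beta(23.11, 47.72).
Mode of Beta(a,b) for a,b>1 is (a−1)/(a+b−2) = 22.11/68.83 = 0.3212.

0.3212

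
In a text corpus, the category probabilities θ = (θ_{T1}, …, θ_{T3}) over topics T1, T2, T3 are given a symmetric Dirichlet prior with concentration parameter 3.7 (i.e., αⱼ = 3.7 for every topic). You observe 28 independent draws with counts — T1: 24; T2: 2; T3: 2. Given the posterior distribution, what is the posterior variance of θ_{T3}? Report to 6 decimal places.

The Dirichlet prior is conjugate to the Multinomial likelihood: each posterior αⱼ = prior αⱼ + observed count nⱼ.
Posterior concentration: (27.7, 5.7, 5.7), total = 39.1.
Var[θ_j] = α_j(Σα−α_j)/((Σα)²(Σα+1)) = 5.7·33.4/(39.1²·40.1) = 0.003105.

0.003105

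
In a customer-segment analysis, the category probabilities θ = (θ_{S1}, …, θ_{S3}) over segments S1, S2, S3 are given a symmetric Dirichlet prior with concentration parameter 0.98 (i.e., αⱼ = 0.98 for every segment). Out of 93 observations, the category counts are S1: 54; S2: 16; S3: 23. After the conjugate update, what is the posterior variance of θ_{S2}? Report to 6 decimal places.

0.001503

The Dirichlet prior is conjugate to the Multinomial likelihood: each posterior αⱼ = prior αⱼ + observed count nⱼ.
Posterior concentration: (54.98, 16.98, 23.98), total = 95.94.
Var[θ_j] = α_j(Σα−α_j)/((Σα)²(Σα+1)) = 16.98·78.96/(95.94²·96.94) = 0.001503.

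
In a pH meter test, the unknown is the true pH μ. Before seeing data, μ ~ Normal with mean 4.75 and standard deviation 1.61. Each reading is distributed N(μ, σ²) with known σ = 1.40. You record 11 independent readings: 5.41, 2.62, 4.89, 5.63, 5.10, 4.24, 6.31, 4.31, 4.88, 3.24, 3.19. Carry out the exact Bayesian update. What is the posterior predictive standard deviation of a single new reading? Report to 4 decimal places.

1.4583

For Normal data with known variance σ², a Normal(μ₀, σ₀²) prior on μ is conjugate. Posterior precision = 1/σ₀² + n/σ²; posterior mean is the precision-weighted average of μ₀ and x̄.
σ₀² = 1.61² = 2.5921, σ² = 1.40² = 1.96; σ² + n·σ₀² = 1.96 + 11·2.5921 = 30.4731.
Posterior precision = 1/σ₀² + n/σ² = 1/2.5921 + 11/1.96 = (σ² + n·σ₀²)/(σ₀²σ²) = 30.4731/(2.5921·1.96); posterior variance σₙ² = σ₀²σ²/(σ² + n·σ₀²) = 2.5921·1.96/30.4731 = 0.166721.
Predictive variance for one new observation = σₙ² + σ² = 2.5921·1.96/30.4731 + 1.96 = σ²·(σ₀² + 30.4731)/30.4731 = 1.96·33.0652/30.4731 = 2.126721; SD = √(1.96·33.0652/30.4731) = 1.4583.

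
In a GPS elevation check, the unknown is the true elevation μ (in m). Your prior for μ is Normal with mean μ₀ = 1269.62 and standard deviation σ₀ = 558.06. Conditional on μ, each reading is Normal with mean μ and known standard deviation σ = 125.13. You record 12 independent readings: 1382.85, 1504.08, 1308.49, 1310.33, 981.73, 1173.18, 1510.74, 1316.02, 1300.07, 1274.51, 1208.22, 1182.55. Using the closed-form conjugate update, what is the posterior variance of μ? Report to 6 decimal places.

For Normal data with known variance σ², a Normal(μ₀, σ₀²) prior on μ is conjugate. Posterior precision = 1/σ₀² + n/σ²; posterior mean is the precision-weighted average of μ₀ and x̄.
σ₀² = 558.06² = 311430.9636, σ² = 125.13² = 15657.5169; σ² + n·σ₀² = 15657.5169 + 12·311430.9636 = 3752829.0801.
Posterior precision = 1/σ₀² + n/σ² = 1/311430.9636 + 12/15657.5169 = (σ² + n·σ₀²)/(σ₀²σ²) = 3752829.0801/(311430.9636·15657.5169); posterior variance σₙ² = σ₀²σ²/(σ² + n·σ₀²) = 311430.9636·15657.5169/3752829.0801 = 1299.349230.

1299.349230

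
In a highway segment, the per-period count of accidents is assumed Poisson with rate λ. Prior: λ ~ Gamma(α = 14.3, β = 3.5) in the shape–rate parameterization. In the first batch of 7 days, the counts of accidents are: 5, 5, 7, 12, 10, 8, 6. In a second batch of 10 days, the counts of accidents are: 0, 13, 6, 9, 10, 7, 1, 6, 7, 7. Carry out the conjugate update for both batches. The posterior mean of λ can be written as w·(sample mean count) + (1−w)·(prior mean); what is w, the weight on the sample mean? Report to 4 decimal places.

With a Gamma(shape α, rate β) prior, the Poisson likelihood is conjugate: the posterior is Gamma(α + ΣXᵢ, β + n).
Total number of days: n = 7 + 10 = 17.
Posterior mean = (α₀+S)/(β₀+n) = [n/(β₀+n)]·(S/n) + [β₀/(β₀+n)]·(α₀/β₀), so only n and β₀ enter the weight.
Weight on data w = n/(β₀+n) = 17/(3.5+17) = 17/20.5 = 0.8293.

0.8293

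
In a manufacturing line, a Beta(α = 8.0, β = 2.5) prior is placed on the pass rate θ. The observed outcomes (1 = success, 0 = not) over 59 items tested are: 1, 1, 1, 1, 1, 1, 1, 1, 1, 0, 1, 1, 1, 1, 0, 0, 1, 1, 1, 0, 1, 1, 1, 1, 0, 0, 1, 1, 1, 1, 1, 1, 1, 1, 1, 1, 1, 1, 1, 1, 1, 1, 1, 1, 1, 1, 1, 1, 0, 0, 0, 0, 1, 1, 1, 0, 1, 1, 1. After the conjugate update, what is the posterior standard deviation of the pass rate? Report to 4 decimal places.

The Beta prior is conjugate to a Binomial/Bernoulli likelihood; the update adds successes to α and failures to β.
Posterior: Beta(α+k, β+n−k) = Beta(8.0+48, 2.5+11) = Beta(56.0, 13.5).
Var = αβ/((α+β)²(α+β+1)) = 56.0·13.5/(69.5²·70.5) = 0.00222005; SD = √0.00222005 = 0.0471.

0.0471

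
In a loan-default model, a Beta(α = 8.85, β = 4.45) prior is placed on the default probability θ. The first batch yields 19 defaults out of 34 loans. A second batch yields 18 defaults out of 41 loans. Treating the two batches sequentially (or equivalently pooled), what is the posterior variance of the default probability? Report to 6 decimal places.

The Beta prior is conjugate to a Binomial/Bernoulli likelihood; the update adds successes to α and failures to β.
After batch 1: Beta(8.85+19, 4.45+15) = Beta(27.85, 19.45).
After batch 2: Beta(27.85+18, 19.45+23) = Beta(45.85, 42.45).
Var = αβ/((α+β)²(α+β+1)) = 45.85·42.45/(88.30²·89.30) = 0.002795.

0.002795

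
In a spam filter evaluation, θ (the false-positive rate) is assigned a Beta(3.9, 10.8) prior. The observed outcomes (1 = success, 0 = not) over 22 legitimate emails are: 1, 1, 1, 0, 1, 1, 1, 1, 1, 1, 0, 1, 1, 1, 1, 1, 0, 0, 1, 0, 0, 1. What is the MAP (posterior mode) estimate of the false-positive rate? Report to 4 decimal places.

The Beta prior is conjugate to a Binomial/Bernoulli likelihood; the update adds successes to α and failures to β.
Posterior: Beta(α+k, β+n−k) = Beta(3.9+16, 10.8+6) = Beta(19.9, 16.8).
Mode of Beta(a,b) for a,b>1 is (a−1)/(a+b−2) = 18.9/34.7 = 0.5447.

0.5447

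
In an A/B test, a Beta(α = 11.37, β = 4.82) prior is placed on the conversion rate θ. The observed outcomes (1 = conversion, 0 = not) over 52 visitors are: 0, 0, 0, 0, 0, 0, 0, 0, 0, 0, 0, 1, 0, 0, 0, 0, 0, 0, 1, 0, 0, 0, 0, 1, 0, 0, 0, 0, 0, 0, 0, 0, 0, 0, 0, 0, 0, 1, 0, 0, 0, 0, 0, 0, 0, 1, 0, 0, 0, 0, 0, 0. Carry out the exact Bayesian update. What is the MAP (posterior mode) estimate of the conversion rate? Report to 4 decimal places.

The Beta prior is conjugate to a Binomial/Bernoulli likelihood; the update adds successes to α and failures to β.
Posterior: Beta(α+k, β+n−k) = Beta(11.37+5, 4.82+47) = Beta(16.37, 51.82).
Mode of Beta(a,b) for a,b>1 is (a−1)/(a+b−2) = 15.37/66.19 = 0.2322.

0.2322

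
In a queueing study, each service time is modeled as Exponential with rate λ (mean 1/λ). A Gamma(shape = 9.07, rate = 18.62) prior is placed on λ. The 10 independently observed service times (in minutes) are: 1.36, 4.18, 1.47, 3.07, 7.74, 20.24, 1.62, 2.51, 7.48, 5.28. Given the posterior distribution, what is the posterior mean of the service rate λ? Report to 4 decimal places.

With a Gamma(shape α, rate β) prior on the exponential rate λ, the posterior after n observations with total T = Σxᵢ is Gamma(α+n, β+T).
Sum of observations T = 54.95 minutes; n = 10.
Posterior: Gamma(9.07+10, 18.62+54.95) = Gamma(19.07, 73.57).
Posterior mean of λ = α/β = 19.07/73.57 = 0.2592.

0.2592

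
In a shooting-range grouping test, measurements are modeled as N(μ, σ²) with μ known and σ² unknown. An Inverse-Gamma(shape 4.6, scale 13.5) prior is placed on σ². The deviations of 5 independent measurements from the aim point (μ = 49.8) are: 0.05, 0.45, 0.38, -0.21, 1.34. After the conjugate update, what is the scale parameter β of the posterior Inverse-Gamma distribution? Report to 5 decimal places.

14.59455

With known mean μ and an Inverse-Gamma(α, β) prior on σ², the Normal likelihood is conjugate: posterior is Inv-Gamma(α + n/2, β + Σ(xᵢ−μ)²/2).
Σ(xᵢ−μ)² = (0.05)² + (0.45)² + (0.38)² + (-0.21)² + (1.34)² = 2.1891.
Posterior: Inv-Gamma(4.6 + 5/2, 13.5 + 2.1891/2) = Inv-Gamma(7.10, 14.59455).
Posterior β = 14.59455.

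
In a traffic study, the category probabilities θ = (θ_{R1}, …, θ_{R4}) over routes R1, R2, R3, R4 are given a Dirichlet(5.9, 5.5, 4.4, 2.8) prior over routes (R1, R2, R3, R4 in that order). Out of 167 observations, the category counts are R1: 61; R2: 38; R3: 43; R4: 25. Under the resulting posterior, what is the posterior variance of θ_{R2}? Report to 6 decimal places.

The Dirichlet prior is conjugate to the Multinomial likelihood: each posterior αⱼ = prior αⱼ + observed count nⱼ.
Posterior concentration: (66.9, 43.5, 47.4, 27.8), total = 185.6.
Var[θ_j] = α_j(Σα−α_j)/((Σα)²(Σα+1)) = 43.5·142.1/(185.6²·186.6) = 0.000962.

0.000962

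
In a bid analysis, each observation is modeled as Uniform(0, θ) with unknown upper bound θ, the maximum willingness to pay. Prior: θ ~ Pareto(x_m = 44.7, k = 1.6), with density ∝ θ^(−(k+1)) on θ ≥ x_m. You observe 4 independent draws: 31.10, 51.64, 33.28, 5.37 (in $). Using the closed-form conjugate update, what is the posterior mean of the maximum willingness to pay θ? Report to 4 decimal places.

A Pareto(scale x_m, shape k) prior on the upper bound θ of Uniform(0, θ) is conjugate: posterior is Pareto(max(x_m, max xᵢ), k + n).
Sample maximum = 51.64; prior scale x_m = 44.7 → posterior scale = max = 51.64.
Posterior shape = 1.6 + 4 = 5.6.
E[θ|data] = k·x_m/(k−1) = 5.6·51.64/4.6 = 62.8661.

62.8661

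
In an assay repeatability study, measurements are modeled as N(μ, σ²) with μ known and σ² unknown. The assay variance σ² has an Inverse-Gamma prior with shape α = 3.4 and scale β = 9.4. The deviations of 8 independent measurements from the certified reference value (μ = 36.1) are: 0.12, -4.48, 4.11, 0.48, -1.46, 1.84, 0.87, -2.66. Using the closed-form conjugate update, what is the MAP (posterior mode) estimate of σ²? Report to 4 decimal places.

4.1284

With known mean μ and an Inverse-Gamma(α, β) prior on σ², the Normal likelihood is conjugate: posterior is Inv-Gamma(α + n/2, β + Σ(xᵢ−μ)²/2).
Σ(xᵢ−μ)² = (0.12)² + (-4.48)² + (4.11)² + (0.48)² + (-1.46)² + (1.84)² + (0.87)² + (-2.66)² = 50.5570.
Posterior: Inv-Gamma(3.4 + 8/2, 9.4 + 50.5570/2) = Inv-Gamma(7.40, 34.67850).
Mode = β/(α+1) = 34.67850/8.40 = 4.1284.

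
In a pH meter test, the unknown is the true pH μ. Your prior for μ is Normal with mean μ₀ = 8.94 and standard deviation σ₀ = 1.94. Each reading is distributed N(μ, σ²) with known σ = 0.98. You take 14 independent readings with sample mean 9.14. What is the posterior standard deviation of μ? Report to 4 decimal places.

0.2596

For Normal data with known variance σ², a Normal(μ₀, σ₀²) prior on μ is conjugate. Posterior precision = 1/σ₀² + n/σ²; posterior mean is the precision-weighted average of μ₀ and x̄.
σ₀² = 1.94² = 3.7636, σ² = 0.98² = 0.9604; σ² + n·σ₀² = 0.9604 + 14·3.7636 = 53.6508.
Posterior precision = 1/σ₀² + n/σ² = 1/3.7636 + 14/0.9604 = (σ² + n·σ₀²)/(σ₀²σ²) = 53.6508/(3.7636·0.9604); posterior variance σₙ² = σ₀²σ²/(σ² + n·σ₀²) = 3.7636·0.9604/53.6508 = 0.067372.
Posterior SD = √σₙ² = √(3.7636·0.9604/53.6508) = 0.2596.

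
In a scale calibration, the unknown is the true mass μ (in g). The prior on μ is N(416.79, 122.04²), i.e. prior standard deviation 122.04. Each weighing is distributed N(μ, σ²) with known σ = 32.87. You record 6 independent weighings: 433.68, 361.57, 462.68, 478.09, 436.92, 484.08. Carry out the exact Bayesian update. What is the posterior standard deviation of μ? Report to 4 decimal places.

For Normal data with known variance σ², a Normal(μ₀, σ₀²) prior on μ is conjugate. Posterior precision = 1/σ₀² + n/σ²; posterior mean is the precision-weighted average of μ₀ and x̄.
σ₀² = 122.04² = 14893.7616, σ² = 32.87² = 1080.4369; σ² + n·σ₀² = 1080.4369 + 6·14893.7616 = 90443.0065.
Posterior precision = 1/σ₀² + n/σ² = 1/14893.7616 + 6/1080.4369 = (σ² + n·σ₀²)/(σ₀²σ²) = 90443.0065/(14893.7616·1080.4369); posterior variance σₙ² = σ₀²σ²/(σ² + n·σ₀²) = 14893.7616·1080.4369/90443.0065 = 177.921657.
Posterior SD = √σₙ² = √(14893.7616·1080.4369/90443.0065) = 13.3387.

13.3387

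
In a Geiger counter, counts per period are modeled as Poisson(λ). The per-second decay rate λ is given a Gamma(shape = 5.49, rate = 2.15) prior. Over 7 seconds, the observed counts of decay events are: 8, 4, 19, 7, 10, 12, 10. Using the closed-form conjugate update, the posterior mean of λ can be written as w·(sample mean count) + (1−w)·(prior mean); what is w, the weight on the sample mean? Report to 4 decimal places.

0.7650

With a Gamma(shape α, rate β) prior, the Poisson likelihood is conjugate: the posterior is Gamma(α + ΣXᵢ, β + n).
Posterior mean = (α₀+S)/(β₀+n) = [n/(β₀+n)]·(S/n) + [β₀/(β₀+n)]·(α₀/β₀), so only n and β₀ enter the weight.
Weight on data w = n/(β₀+n) = 7/(2.15+7) = 7/9.15 = 0.7650.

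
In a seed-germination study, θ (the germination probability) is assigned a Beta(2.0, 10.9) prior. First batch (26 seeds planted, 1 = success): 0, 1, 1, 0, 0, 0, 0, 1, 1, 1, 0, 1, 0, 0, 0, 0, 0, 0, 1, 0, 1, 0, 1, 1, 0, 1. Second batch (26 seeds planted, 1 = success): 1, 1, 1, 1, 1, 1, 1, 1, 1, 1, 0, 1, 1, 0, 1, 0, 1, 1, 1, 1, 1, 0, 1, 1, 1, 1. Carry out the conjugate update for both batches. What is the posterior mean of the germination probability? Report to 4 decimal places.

The Beta prior is conjugate to a Binomial/Bernoulli likelihood; the update adds successes to α and failures to β.
After batch 1: Beta(2.0+11, 10.9+15) = Beta(13.0, 25.9).
After batch 2: Beta(13.0+22, 25.9+4) = Beta(35.0, 29.9).
Posterior mean = α/(α+β) = 35.0/64.9 = 0.5393.

0.5393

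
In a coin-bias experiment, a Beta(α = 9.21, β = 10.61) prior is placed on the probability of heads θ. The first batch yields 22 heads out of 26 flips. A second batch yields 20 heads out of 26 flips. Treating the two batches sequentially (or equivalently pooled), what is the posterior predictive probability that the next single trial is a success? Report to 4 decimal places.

The Beta prior is conjugate to a Binomial/Bernoulli likelihood; the update adds successes to α and failures to β.
After batch 1: Beta(9.21+22, 10.61+4) = Beta(31.21, 14.61).
After batch 2: Beta(31.21+20, 14.61+6) = Beta(51.21, 20.61).
For a single future Bernoulli trial, P(success | data) = α/(α+β) = 0.7130.

0.7130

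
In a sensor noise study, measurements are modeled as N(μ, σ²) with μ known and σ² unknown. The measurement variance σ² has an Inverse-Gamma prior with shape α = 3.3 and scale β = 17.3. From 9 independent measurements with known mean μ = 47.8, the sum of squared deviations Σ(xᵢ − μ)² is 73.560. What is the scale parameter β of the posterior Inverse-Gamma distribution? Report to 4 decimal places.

54.0800

With known mean μ and an Inverse-Gamma(α, β) prior on σ², the Normal likelihood is conjugate: posterior is Inv-Gamma(α + n/2, β + Σ(xᵢ−μ)²/2).
Posterior: Inv-Gamma(3.3 + 9/2, 17.3 + 73.560/2) = Inv-Gamma(7.80, 54.0800).
Posterior β = 54.0800.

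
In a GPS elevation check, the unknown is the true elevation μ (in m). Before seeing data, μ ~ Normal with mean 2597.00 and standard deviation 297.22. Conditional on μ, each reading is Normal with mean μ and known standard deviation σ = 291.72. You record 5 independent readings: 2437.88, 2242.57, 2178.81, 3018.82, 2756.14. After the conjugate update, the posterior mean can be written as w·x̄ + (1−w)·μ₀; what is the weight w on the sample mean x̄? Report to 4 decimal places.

For Normal data with known variance σ², a Normal(μ₀, σ₀²) prior on μ is conjugate. Posterior precision = 1/σ₀² + n/σ²; posterior mean is the precision-weighted average of μ₀ and x̄.
σ₀² = 297.22² = 88339.7284, σ² = 291.72² = 85100.5584. Prior precision 1/σ₀² = 1/88339.7284; data precision n/σ² = 5/85100.5584.
w = (n/σ²)/(1/σ₀² + n/σ²) = n·σ₀²/(σ² + n·σ₀²) = 5·88339.7284/(85100.5584 + 5·88339.7284) = 441698.642/526799.2004 = 0.8385.

0.8385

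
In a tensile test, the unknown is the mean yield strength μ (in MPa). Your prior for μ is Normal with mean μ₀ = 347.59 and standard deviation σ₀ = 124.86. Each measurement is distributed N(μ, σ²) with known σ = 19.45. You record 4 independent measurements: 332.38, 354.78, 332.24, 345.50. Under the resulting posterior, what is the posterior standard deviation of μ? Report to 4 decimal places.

For Normal data with known variance σ², a Normal(μ₀, σ₀²) prior on μ is conjugate. Posterior precision = 1/σ₀² + n/σ²; posterior mean is the precision-weighted average of μ₀ and x̄.
σ₀² = 124.86² = 15590.0196, σ² = 19.45² = 378.3025; σ² + n·σ₀² = 378.3025 + 4·15590.0196 = 62738.3809.
Posterior precision = 1/σ₀² + n/σ² = 1/15590.0196 + 4/378.3025 = (σ² + n·σ₀²)/(σ₀²σ²) = 62738.3809/(15590.0196·378.3025); posterior variance σₙ² = σ₀²σ²/(σ² + n·σ₀²) = 15590.0196·378.3025/62738.3809 = 94.005349.
Posterior SD = √σₙ² = √(15590.0196·378.3025/62738.3809) = 9.6956.

9.6956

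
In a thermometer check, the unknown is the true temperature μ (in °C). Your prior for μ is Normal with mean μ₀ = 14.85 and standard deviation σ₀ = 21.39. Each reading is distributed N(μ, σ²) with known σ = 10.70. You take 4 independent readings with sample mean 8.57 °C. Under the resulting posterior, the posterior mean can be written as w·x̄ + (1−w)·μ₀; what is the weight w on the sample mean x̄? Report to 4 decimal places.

0.9411

For Normal data with known variance σ², a Normal(μ₀, σ₀²) prior on μ is conjugate. Posterior precision = 1/σ₀² + n/σ²; posterior mean is the precision-weighted average of μ₀ and x̄.
σ₀² = 21.39² = 457.5321, σ² = 10.70² = 114.49. Prior precision 1/σ₀² = 1/457.5321; data precision n/σ² = 4/114.49.
w = (n/σ²)/(1/σ₀² + n/σ²) = n·σ₀²/(σ² + n·σ₀²) = 4·457.5321/(114.49 + 4·457.5321) = 1830.1284/1944.6184 = 0.9411.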